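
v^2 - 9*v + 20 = (v - 5)*(v - 4)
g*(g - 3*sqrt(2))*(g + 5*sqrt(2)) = g^3 + 2*sqrt(2)*g^2 - 30*g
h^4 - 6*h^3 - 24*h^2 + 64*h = h*(h - 8)*(h - 2)*(h + 4)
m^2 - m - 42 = (m - 7)*(m + 6)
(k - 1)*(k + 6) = k^2 + 5*k - 6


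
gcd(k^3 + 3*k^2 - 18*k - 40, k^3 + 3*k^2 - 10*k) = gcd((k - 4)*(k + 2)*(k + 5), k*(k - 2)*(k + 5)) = k + 5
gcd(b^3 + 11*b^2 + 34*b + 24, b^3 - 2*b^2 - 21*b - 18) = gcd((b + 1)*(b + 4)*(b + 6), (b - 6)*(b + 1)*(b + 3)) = b + 1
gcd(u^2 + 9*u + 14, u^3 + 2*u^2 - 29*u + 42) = u + 7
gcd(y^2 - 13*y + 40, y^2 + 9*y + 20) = 1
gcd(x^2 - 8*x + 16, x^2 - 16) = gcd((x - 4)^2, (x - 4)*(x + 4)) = x - 4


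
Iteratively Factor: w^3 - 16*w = (w - 4)*(w^2 + 4*w) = (w - 4)*(w + 4)*(w)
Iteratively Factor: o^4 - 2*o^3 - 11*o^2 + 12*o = (o - 4)*(o^3 + 2*o^2 - 3*o) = (o - 4)*(o - 1)*(o^2 + 3*o) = (o - 4)*(o - 1)*(o + 3)*(o)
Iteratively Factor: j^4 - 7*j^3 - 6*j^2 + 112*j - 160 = (j - 2)*(j^3 - 5*j^2 - 16*j + 80) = (j - 4)*(j - 2)*(j^2 - j - 20) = (j - 5)*(j - 4)*(j - 2)*(j + 4)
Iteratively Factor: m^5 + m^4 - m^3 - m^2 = (m - 1)*(m^4 + 2*m^3 + m^2) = m*(m - 1)*(m^3 + 2*m^2 + m) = m*(m - 1)*(m + 1)*(m^2 + m) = m^2*(m - 1)*(m + 1)*(m + 1)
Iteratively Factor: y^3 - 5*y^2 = (y - 5)*(y^2) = y*(y - 5)*(y)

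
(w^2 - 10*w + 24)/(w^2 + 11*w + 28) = (w^2 - 10*w + 24)/(w^2 + 11*w + 28)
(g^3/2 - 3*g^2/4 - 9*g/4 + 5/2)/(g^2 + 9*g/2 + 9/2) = (2*g^3 - 3*g^2 - 9*g + 10)/(2*(2*g^2 + 9*g + 9))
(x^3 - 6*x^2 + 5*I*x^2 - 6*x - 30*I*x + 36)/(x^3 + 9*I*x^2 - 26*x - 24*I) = (x - 6)/(x + 4*I)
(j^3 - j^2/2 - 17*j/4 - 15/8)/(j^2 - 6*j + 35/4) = (4*j^2 + 8*j + 3)/(2*(2*j - 7))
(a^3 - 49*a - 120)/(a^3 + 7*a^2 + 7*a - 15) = (a - 8)/(a - 1)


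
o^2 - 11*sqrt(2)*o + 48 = (o - 8*sqrt(2))*(o - 3*sqrt(2))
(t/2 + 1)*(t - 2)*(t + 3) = t^3/2 + 3*t^2/2 - 2*t - 6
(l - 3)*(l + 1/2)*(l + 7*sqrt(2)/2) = l^3 - 5*l^2/2 + 7*sqrt(2)*l^2/2 - 35*sqrt(2)*l/4 - 3*l/2 - 21*sqrt(2)/4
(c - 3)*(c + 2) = c^2 - c - 6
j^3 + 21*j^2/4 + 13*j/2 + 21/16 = (j + 1/4)*(j + 3/2)*(j + 7/2)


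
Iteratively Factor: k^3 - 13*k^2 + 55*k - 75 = (k - 5)*(k^2 - 8*k + 15) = (k - 5)^2*(k - 3)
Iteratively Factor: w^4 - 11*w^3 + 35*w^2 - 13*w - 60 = (w + 1)*(w^3 - 12*w^2 + 47*w - 60) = (w - 5)*(w + 1)*(w^2 - 7*w + 12) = (w - 5)*(w - 4)*(w + 1)*(w - 3)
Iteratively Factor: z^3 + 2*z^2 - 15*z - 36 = (z + 3)*(z^2 - z - 12) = (z + 3)^2*(z - 4)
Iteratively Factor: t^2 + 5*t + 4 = (t + 1)*(t + 4)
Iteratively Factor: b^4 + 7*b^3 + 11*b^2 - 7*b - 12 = (b - 1)*(b^3 + 8*b^2 + 19*b + 12) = (b - 1)*(b + 3)*(b^2 + 5*b + 4) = (b - 1)*(b + 3)*(b + 4)*(b + 1)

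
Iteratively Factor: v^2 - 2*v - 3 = (v - 3)*(v + 1)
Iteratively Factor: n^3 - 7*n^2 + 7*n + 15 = (n - 3)*(n^2 - 4*n - 5) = (n - 5)*(n - 3)*(n + 1)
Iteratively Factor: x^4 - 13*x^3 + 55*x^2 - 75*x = (x)*(x^3 - 13*x^2 + 55*x - 75) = x*(x - 3)*(x^2 - 10*x + 25) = x*(x - 5)*(x - 3)*(x - 5)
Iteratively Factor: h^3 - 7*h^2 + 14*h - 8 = (h - 1)*(h^2 - 6*h + 8) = (h - 4)*(h - 1)*(h - 2)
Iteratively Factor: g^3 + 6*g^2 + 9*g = (g)*(g^2 + 6*g + 9) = g*(g + 3)*(g + 3)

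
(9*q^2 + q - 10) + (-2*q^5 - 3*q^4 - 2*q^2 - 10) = -2*q^5 - 3*q^4 + 7*q^2 + q - 20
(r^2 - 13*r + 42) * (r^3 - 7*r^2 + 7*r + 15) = r^5 - 20*r^4 + 140*r^3 - 370*r^2 + 99*r + 630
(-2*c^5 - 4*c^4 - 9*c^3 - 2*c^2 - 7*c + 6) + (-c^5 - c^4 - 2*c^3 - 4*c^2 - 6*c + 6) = -3*c^5 - 5*c^4 - 11*c^3 - 6*c^2 - 13*c + 12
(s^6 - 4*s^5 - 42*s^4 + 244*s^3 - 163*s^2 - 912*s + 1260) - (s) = s^6 - 4*s^5 - 42*s^4 + 244*s^3 - 163*s^2 - 913*s + 1260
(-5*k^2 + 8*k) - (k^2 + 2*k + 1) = -6*k^2 + 6*k - 1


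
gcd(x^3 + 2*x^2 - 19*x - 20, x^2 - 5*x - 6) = x + 1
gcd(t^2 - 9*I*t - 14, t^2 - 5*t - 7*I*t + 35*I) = t - 7*I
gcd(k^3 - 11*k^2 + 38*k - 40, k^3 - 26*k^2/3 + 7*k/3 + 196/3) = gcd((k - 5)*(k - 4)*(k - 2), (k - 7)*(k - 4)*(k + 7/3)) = k - 4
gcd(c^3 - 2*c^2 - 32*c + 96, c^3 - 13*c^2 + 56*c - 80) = c^2 - 8*c + 16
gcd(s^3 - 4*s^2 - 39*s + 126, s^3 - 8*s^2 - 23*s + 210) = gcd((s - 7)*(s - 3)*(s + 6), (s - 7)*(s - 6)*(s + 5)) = s - 7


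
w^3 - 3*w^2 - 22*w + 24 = (w - 6)*(w - 1)*(w + 4)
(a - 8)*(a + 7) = a^2 - a - 56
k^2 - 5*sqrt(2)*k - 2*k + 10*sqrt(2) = (k - 2)*(k - 5*sqrt(2))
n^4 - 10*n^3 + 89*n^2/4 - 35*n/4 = n*(n - 7)*(n - 5/2)*(n - 1/2)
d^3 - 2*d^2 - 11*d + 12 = (d - 4)*(d - 1)*(d + 3)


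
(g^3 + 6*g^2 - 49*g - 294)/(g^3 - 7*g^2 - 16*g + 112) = (g^2 + 13*g + 42)/(g^2 - 16)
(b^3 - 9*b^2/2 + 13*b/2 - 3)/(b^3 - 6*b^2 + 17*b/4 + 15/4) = 2*(b^2 - 3*b + 2)/(2*b^2 - 9*b - 5)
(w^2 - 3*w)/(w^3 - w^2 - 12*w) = (3 - w)/(-w^2 + w + 12)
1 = 1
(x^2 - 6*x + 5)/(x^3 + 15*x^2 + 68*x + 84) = (x^2 - 6*x + 5)/(x^3 + 15*x^2 + 68*x + 84)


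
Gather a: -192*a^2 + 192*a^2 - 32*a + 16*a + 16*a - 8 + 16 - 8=0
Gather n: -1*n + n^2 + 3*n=n^2 + 2*n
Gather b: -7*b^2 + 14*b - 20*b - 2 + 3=-7*b^2 - 6*b + 1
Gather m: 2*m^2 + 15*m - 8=2*m^2 + 15*m - 8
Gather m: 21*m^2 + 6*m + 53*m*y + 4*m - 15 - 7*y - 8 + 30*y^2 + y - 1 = 21*m^2 + m*(53*y + 10) + 30*y^2 - 6*y - 24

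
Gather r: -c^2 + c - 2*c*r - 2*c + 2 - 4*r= -c^2 - c + r*(-2*c - 4) + 2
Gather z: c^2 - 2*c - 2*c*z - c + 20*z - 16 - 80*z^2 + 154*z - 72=c^2 - 3*c - 80*z^2 + z*(174 - 2*c) - 88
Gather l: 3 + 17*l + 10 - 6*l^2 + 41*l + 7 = -6*l^2 + 58*l + 20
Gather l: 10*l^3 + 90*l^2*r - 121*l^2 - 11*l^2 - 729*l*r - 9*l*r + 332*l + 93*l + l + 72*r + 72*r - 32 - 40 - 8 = 10*l^3 + l^2*(90*r - 132) + l*(426 - 738*r) + 144*r - 80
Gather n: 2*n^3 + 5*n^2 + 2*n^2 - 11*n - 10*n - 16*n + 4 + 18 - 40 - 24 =2*n^3 + 7*n^2 - 37*n - 42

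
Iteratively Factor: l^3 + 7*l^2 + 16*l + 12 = (l + 3)*(l^2 + 4*l + 4) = (l + 2)*(l + 3)*(l + 2)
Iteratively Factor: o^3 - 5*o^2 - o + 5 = (o + 1)*(o^2 - 6*o + 5) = (o - 1)*(o + 1)*(o - 5)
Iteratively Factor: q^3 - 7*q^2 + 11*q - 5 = (q - 1)*(q^2 - 6*q + 5) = (q - 5)*(q - 1)*(q - 1)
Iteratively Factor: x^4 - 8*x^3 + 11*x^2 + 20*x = (x - 5)*(x^3 - 3*x^2 - 4*x) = (x - 5)*(x - 4)*(x^2 + x) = x*(x - 5)*(x - 4)*(x + 1)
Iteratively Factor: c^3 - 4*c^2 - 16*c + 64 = (c - 4)*(c^2 - 16) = (c - 4)*(c + 4)*(c - 4)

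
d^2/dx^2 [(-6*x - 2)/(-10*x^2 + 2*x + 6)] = 2*((-45*x - 2)*(-5*x^2 + x + 3) - (3*x + 1)*(10*x - 1)^2)/(-5*x^2 + x + 3)^3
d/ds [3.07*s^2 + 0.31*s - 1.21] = 6.14*s + 0.31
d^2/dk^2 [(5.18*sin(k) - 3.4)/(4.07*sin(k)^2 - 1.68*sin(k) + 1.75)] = (-85.8061820000001*sin(k)^5 + 189.863872*sin(k)^4 + 323.236144*sin(k)^3 - 440.423*sin(k)^2 - 87.74801*sin(k) + 59.69908)/(67.419143*sin(k)^6 - 83.487096*sin(k)^5 + 121.427229*sin(k)^4 - 76.536432*sin(k)^3 + 52.210725*sin(k)^2 - 15.435*sin(k) + 5.359375)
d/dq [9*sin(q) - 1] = 9*cos(q)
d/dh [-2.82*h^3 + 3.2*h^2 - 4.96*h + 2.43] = -8.46*h^2 + 6.4*h - 4.96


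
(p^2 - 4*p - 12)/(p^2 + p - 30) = (p^2 - 4*p - 12)/(p^2 + p - 30)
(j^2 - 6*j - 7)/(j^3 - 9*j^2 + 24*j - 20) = (j^2 - 6*j - 7)/(j^3 - 9*j^2 + 24*j - 20)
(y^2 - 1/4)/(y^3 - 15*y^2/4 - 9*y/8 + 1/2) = 2*(2*y - 1)/(4*y^2 - 17*y + 4)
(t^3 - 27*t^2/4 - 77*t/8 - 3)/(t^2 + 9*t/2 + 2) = (t^2 - 29*t/4 - 6)/(t + 4)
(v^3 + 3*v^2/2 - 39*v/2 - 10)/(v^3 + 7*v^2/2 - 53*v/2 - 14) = (v + 5)/(v + 7)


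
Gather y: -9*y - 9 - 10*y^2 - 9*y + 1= -10*y^2 - 18*y - 8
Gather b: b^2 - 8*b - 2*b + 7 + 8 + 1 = b^2 - 10*b + 16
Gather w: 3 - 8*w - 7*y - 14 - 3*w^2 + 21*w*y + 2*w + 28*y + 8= -3*w^2 + w*(21*y - 6) + 21*y - 3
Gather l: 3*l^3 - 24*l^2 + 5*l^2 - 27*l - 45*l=3*l^3 - 19*l^2 - 72*l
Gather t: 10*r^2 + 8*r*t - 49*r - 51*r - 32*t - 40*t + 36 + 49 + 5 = 10*r^2 - 100*r + t*(8*r - 72) + 90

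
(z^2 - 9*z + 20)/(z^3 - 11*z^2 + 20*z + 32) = (z - 5)/(z^2 - 7*z - 8)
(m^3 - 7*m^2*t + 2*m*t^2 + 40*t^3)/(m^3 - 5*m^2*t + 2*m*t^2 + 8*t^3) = (-m^2 + 3*m*t + 10*t^2)/(-m^2 + m*t + 2*t^2)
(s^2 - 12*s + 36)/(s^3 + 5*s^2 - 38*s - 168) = (s - 6)/(s^2 + 11*s + 28)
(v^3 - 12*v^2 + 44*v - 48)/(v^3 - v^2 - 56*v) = (-v^3 + 12*v^2 - 44*v + 48)/(v*(-v^2 + v + 56))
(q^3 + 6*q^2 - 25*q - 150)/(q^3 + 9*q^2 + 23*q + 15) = (q^2 + q - 30)/(q^2 + 4*q + 3)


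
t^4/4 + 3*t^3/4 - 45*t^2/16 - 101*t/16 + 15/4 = (t/4 + 1)*(t - 3)*(t - 1/2)*(t + 5/2)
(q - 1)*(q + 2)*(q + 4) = q^3 + 5*q^2 + 2*q - 8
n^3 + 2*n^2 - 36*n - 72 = (n - 6)*(n + 2)*(n + 6)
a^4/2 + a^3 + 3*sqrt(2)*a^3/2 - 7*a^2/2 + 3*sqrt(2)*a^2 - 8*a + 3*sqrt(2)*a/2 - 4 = (a/2 + 1/2)*(a + 1)*(a - sqrt(2))*(a + 4*sqrt(2))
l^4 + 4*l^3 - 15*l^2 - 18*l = l*(l - 3)*(l + 1)*(l + 6)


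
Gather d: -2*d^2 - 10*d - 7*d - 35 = -2*d^2 - 17*d - 35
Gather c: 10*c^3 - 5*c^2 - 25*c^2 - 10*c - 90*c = 10*c^3 - 30*c^2 - 100*c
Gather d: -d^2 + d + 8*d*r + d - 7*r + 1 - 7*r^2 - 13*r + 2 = -d^2 + d*(8*r + 2) - 7*r^2 - 20*r + 3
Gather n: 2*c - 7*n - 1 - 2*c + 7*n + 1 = 0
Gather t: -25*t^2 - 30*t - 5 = -25*t^2 - 30*t - 5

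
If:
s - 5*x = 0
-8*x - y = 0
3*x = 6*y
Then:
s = 0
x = 0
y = 0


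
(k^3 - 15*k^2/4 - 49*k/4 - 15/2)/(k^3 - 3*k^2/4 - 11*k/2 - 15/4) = (k - 6)/(k - 3)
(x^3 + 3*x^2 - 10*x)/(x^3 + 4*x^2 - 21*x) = (x^2 + 3*x - 10)/(x^2 + 4*x - 21)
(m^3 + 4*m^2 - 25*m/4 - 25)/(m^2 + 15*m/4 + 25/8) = 2*(2*m^2 + 3*m - 20)/(4*m + 5)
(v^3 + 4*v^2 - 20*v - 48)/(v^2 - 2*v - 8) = v + 6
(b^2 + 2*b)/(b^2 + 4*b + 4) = b/(b + 2)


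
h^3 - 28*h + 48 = (h - 4)*(h - 2)*(h + 6)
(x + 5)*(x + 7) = x^2 + 12*x + 35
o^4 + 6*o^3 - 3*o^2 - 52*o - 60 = (o - 3)*(o + 2)^2*(o + 5)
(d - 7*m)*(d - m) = d^2 - 8*d*m + 7*m^2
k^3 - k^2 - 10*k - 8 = (k - 4)*(k + 1)*(k + 2)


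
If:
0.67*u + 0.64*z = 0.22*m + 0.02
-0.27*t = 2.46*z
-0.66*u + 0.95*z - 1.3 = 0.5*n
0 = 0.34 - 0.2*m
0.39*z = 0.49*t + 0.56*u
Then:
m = 1.70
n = -3.18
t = -0.56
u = 0.53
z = 0.06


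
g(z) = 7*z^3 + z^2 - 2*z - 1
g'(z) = 21*z^2 + 2*z - 2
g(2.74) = 145.02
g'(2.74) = 161.14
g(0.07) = -1.13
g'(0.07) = -1.76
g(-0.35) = -0.48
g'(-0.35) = -0.13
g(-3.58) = -302.20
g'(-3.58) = 259.98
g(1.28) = 12.76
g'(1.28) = 34.97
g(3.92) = 428.18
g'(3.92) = 328.53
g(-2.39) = -86.07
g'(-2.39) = 113.17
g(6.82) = 2252.37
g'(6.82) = 988.40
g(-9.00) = -5005.00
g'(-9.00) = 1681.00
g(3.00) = 191.00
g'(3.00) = 193.00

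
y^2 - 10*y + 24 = (y - 6)*(y - 4)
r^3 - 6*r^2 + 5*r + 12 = (r - 4)*(r - 3)*(r + 1)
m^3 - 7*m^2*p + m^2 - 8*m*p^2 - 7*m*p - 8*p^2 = (m + 1)*(m - 8*p)*(m + p)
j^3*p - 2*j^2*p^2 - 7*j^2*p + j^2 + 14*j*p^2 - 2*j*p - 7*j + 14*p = (j - 7)*(j - 2*p)*(j*p + 1)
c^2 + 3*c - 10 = (c - 2)*(c + 5)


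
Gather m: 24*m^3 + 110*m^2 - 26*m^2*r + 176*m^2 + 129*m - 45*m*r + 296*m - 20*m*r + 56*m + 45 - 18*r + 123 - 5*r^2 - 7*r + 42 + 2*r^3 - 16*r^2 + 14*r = 24*m^3 + m^2*(286 - 26*r) + m*(481 - 65*r) + 2*r^3 - 21*r^2 - 11*r + 210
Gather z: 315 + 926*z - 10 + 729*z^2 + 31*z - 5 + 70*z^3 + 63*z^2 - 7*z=70*z^3 + 792*z^2 + 950*z + 300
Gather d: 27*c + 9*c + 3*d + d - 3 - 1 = 36*c + 4*d - 4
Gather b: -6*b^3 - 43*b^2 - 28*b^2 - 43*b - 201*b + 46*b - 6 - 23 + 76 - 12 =-6*b^3 - 71*b^2 - 198*b + 35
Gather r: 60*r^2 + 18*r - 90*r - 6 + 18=60*r^2 - 72*r + 12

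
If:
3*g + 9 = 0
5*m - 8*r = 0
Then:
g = -3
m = 8*r/5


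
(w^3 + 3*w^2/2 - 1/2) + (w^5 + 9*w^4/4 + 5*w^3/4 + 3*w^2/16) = w^5 + 9*w^4/4 + 9*w^3/4 + 27*w^2/16 - 1/2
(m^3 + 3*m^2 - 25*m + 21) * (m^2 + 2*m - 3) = m^5 + 5*m^4 - 22*m^3 - 38*m^2 + 117*m - 63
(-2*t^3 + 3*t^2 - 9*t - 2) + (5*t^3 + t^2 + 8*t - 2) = 3*t^3 + 4*t^2 - t - 4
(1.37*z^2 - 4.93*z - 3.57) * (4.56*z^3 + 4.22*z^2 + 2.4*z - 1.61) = 6.2472*z^5 - 16.6994*z^4 - 33.7958*z^3 - 29.1031*z^2 - 0.630699999999999*z + 5.7477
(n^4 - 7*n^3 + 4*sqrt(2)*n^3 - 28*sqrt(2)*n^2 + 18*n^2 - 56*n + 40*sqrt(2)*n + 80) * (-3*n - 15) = -3*n^5 - 12*sqrt(2)*n^4 + 6*n^4 + 24*sqrt(2)*n^3 + 51*n^3 - 102*n^2 + 300*sqrt(2)*n^2 - 600*sqrt(2)*n + 600*n - 1200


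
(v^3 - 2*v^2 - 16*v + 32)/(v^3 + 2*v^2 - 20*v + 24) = (v^2 - 16)/(v^2 + 4*v - 12)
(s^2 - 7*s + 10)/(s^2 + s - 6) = (s - 5)/(s + 3)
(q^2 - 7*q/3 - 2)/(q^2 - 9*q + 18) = (q + 2/3)/(q - 6)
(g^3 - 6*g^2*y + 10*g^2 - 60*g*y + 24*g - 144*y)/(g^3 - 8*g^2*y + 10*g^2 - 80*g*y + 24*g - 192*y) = (-g + 6*y)/(-g + 8*y)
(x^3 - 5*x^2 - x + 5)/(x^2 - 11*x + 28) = (x^3 - 5*x^2 - x + 5)/(x^2 - 11*x + 28)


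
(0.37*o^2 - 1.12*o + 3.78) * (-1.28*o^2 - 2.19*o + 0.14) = -0.4736*o^4 + 0.6233*o^3 - 2.3338*o^2 - 8.435*o + 0.5292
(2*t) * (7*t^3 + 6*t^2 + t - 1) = 14*t^4 + 12*t^3 + 2*t^2 - 2*t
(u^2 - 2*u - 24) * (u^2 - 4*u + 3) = u^4 - 6*u^3 - 13*u^2 + 90*u - 72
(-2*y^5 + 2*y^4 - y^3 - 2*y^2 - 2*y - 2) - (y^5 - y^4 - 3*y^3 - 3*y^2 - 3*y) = -3*y^5 + 3*y^4 + 2*y^3 + y^2 + y - 2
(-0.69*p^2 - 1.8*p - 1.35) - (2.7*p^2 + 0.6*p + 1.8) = -3.39*p^2 - 2.4*p - 3.15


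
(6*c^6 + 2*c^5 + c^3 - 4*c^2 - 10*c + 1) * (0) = 0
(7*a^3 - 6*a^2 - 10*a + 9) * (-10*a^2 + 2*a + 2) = -70*a^5 + 74*a^4 + 102*a^3 - 122*a^2 - 2*a + 18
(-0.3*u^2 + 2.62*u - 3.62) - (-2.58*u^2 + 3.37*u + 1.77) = 2.28*u^2 - 0.75*u - 5.39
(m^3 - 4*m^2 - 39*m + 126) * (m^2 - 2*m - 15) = m^5 - 6*m^4 - 46*m^3 + 264*m^2 + 333*m - 1890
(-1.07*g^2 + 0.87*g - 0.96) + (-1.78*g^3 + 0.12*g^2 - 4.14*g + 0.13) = -1.78*g^3 - 0.95*g^2 - 3.27*g - 0.83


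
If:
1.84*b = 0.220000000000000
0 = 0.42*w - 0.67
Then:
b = 0.12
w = 1.60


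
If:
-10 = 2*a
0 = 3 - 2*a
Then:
No Solution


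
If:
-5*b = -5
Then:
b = 1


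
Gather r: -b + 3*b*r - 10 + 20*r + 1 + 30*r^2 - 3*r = -b + 30*r^2 + r*(3*b + 17) - 9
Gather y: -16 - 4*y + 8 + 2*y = -2*y - 8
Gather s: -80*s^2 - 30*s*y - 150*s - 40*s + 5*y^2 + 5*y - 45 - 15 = -80*s^2 + s*(-30*y - 190) + 5*y^2 + 5*y - 60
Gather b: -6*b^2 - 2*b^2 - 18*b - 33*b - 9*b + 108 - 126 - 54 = -8*b^2 - 60*b - 72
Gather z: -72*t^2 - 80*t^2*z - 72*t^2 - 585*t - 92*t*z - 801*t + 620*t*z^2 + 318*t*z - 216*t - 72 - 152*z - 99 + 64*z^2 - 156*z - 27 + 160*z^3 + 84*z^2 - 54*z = -144*t^2 - 1602*t + 160*z^3 + z^2*(620*t + 148) + z*(-80*t^2 + 226*t - 362) - 198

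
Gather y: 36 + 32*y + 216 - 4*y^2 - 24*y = -4*y^2 + 8*y + 252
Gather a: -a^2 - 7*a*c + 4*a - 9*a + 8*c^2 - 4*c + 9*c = -a^2 + a*(-7*c - 5) + 8*c^2 + 5*c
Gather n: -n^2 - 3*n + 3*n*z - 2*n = -n^2 + n*(3*z - 5)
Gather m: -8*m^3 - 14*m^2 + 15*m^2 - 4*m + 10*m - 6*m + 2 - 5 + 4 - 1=-8*m^3 + m^2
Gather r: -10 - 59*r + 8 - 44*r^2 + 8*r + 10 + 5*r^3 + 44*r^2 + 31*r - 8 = 5*r^3 - 20*r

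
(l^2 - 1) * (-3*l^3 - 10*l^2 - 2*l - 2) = -3*l^5 - 10*l^4 + l^3 + 8*l^2 + 2*l + 2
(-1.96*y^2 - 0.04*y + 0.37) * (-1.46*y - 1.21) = 2.8616*y^3 + 2.43*y^2 - 0.4918*y - 0.4477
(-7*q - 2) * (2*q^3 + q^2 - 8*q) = -14*q^4 - 11*q^3 + 54*q^2 + 16*q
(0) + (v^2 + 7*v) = v^2 + 7*v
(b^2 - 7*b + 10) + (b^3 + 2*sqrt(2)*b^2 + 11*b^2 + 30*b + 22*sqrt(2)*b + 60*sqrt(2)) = b^3 + 2*sqrt(2)*b^2 + 12*b^2 + 23*b + 22*sqrt(2)*b + 10 + 60*sqrt(2)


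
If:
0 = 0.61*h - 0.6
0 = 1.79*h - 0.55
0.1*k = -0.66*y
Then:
No Solution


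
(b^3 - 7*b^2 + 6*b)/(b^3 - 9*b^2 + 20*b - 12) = b/(b - 2)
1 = 1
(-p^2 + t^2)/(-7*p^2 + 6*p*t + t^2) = (p + t)/(7*p + t)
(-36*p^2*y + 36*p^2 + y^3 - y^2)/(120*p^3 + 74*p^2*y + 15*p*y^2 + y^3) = (-6*p*y + 6*p + y^2 - y)/(20*p^2 + 9*p*y + y^2)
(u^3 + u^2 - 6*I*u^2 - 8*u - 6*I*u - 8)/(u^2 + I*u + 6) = (u^2 + u*(1 - 4*I) - 4*I)/(u + 3*I)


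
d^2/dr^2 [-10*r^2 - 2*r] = -20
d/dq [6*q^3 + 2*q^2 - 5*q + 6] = 18*q^2 + 4*q - 5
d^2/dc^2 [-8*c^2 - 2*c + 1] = -16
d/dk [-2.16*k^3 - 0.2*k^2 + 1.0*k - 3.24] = -6.48*k^2 - 0.4*k + 1.0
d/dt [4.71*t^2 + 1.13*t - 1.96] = 9.42*t + 1.13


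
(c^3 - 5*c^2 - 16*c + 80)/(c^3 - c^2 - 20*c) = (c - 4)/c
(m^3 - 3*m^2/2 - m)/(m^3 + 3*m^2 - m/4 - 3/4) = 2*m*(m - 2)/(2*m^2 + 5*m - 3)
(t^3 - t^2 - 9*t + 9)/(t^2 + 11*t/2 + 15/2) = 2*(t^2 - 4*t + 3)/(2*t + 5)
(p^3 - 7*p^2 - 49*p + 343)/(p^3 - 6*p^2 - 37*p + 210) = (p^2 - 49)/(p^2 + p - 30)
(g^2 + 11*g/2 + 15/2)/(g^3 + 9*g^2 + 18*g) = (g + 5/2)/(g*(g + 6))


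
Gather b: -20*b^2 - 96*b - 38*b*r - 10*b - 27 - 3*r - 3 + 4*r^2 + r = -20*b^2 + b*(-38*r - 106) + 4*r^2 - 2*r - 30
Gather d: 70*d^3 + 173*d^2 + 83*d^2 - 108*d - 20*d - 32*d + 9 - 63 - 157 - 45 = 70*d^3 + 256*d^2 - 160*d - 256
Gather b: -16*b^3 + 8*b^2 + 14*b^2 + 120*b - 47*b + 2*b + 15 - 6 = -16*b^3 + 22*b^2 + 75*b + 9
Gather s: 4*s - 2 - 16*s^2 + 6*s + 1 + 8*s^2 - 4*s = -8*s^2 + 6*s - 1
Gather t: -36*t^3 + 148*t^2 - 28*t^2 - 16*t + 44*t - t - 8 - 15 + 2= -36*t^3 + 120*t^2 + 27*t - 21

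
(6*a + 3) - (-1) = 6*a + 4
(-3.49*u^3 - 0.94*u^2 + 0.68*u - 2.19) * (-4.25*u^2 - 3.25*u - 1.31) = 14.8325*u^5 + 15.3375*u^4 + 4.7369*u^3 + 8.3289*u^2 + 6.2267*u + 2.8689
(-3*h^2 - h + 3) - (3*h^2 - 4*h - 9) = -6*h^2 + 3*h + 12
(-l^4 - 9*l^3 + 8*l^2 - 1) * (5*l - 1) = -5*l^5 - 44*l^4 + 49*l^3 - 8*l^2 - 5*l + 1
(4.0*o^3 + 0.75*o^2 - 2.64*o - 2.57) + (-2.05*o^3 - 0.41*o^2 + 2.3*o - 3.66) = 1.95*o^3 + 0.34*o^2 - 0.34*o - 6.23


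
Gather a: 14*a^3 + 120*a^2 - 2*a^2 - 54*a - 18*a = 14*a^3 + 118*a^2 - 72*a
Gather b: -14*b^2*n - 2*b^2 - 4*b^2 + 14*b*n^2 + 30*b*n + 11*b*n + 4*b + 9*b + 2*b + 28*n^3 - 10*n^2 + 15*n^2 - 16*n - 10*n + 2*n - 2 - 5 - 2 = b^2*(-14*n - 6) + b*(14*n^2 + 41*n + 15) + 28*n^3 + 5*n^2 - 24*n - 9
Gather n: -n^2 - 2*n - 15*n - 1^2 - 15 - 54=-n^2 - 17*n - 70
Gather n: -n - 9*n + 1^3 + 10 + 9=20 - 10*n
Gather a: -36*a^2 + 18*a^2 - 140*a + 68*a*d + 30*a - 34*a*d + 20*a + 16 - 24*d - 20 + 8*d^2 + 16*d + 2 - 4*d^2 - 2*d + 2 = -18*a^2 + a*(34*d - 90) + 4*d^2 - 10*d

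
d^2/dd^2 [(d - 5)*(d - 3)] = 2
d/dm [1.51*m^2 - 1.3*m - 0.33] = 3.02*m - 1.3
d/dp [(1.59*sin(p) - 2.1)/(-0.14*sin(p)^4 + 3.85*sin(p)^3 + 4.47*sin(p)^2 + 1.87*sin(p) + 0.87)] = (0.6678*sin(p)^4 - 13.419*sin(p)^3 + 17.1477*sin(p)^2 + 18.774*sin(p) + 5.3103)*cos(p)/(0.0196*sin(p)^8 - 1.078*sin(p)^7 + 13.5709*sin(p)^6 + 33.8954*sin(p)^5 + 34.1363*sin(p)^4 + 23.4168*sin(p)^3 + 11.2747*sin(p)^2 + 3.2538*sin(p) + 0.7569)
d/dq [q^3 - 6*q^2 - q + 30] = 3*q^2 - 12*q - 1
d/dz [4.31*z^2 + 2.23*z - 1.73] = 8.62*z + 2.23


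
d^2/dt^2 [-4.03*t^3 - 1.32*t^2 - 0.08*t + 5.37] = -24.18*t - 2.64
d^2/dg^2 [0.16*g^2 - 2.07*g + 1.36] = 0.320000000000000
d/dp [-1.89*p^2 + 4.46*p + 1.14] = 4.46 - 3.78*p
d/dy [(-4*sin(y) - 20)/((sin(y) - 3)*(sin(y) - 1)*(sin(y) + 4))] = 4*(2*sin(y)^3 + 15*sin(y)^2 - 77)*cos(y)/((sin(y) - 3)^2*(sin(y) - 1)^2*(sin(y) + 4)^2)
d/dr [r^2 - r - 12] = 2*r - 1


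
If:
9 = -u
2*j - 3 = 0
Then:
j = 3/2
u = -9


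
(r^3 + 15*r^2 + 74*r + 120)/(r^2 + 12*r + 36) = (r^2 + 9*r + 20)/(r + 6)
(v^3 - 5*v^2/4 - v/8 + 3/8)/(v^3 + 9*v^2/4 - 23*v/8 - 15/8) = (4*v^2 - 7*v + 3)/(4*v^2 + 7*v - 15)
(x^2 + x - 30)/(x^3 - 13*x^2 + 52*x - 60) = (x + 6)/(x^2 - 8*x + 12)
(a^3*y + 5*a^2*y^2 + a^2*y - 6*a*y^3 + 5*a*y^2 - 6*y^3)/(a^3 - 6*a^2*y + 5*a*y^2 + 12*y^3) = y*(a^3 + 5*a^2*y + a^2 - 6*a*y^2 + 5*a*y - 6*y^2)/(a^3 - 6*a^2*y + 5*a*y^2 + 12*y^3)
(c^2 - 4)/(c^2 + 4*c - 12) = (c + 2)/(c + 6)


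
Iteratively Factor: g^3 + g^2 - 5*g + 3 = (g + 3)*(g^2 - 2*g + 1) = (g - 1)*(g + 3)*(g - 1)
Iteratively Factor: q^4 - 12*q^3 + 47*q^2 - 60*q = (q)*(q^3 - 12*q^2 + 47*q - 60) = q*(q - 3)*(q^2 - 9*q + 20) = q*(q - 5)*(q - 3)*(q - 4)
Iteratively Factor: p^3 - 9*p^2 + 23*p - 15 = (p - 5)*(p^2 - 4*p + 3) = (p - 5)*(p - 1)*(p - 3)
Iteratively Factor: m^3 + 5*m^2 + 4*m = (m + 1)*(m^2 + 4*m) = m*(m + 1)*(m + 4)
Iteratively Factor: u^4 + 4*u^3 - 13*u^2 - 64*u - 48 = (u + 4)*(u^3 - 13*u - 12) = (u + 3)*(u + 4)*(u^2 - 3*u - 4) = (u + 1)*(u + 3)*(u + 4)*(u - 4)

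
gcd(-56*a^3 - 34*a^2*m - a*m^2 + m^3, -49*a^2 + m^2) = 7*a - m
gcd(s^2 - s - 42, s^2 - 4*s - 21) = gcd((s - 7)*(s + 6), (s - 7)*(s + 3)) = s - 7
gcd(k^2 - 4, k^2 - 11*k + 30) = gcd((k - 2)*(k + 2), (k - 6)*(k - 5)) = 1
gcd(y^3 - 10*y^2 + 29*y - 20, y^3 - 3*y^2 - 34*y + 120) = y^2 - 9*y + 20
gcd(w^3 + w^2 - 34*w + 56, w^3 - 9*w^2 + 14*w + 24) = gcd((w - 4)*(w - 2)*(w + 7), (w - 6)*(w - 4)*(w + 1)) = w - 4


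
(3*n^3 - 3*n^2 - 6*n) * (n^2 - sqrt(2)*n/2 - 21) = 3*n^5 - 3*n^4 - 3*sqrt(2)*n^4/2 - 69*n^3 + 3*sqrt(2)*n^3/2 + 3*sqrt(2)*n^2 + 63*n^2 + 126*n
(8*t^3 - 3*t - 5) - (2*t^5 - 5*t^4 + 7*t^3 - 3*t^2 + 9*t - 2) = -2*t^5 + 5*t^4 + t^3 + 3*t^2 - 12*t - 3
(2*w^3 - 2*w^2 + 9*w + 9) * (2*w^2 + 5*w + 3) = 4*w^5 + 6*w^4 + 14*w^3 + 57*w^2 + 72*w + 27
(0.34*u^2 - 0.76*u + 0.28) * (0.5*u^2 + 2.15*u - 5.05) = 0.17*u^4 + 0.351*u^3 - 3.211*u^2 + 4.44*u - 1.414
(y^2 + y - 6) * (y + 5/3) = y^3 + 8*y^2/3 - 13*y/3 - 10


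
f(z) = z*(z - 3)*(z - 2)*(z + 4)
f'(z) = z*(z - 3)*(z - 2) + z*(z - 3)*(z + 4) + z*(z - 2)*(z + 4) + (z - 3)*(z - 2)*(z + 4) = 4*z^3 - 3*z^2 - 28*z + 24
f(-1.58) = -62.69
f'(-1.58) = 44.97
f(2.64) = -4.04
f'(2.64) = 2.77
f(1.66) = 4.28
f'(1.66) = -12.45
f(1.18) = 9.12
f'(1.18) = -6.65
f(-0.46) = -13.86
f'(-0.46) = 35.86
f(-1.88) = -75.46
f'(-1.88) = 39.46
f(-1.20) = -45.16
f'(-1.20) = 46.37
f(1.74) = 3.27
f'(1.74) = -12.73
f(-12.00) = 20160.00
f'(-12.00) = -6984.00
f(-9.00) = 5940.00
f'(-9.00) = -2883.00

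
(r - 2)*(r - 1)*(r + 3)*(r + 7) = r^4 + 7*r^3 - 7*r^2 - 43*r + 42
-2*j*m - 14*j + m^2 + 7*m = (-2*j + m)*(m + 7)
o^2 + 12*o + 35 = (o + 5)*(o + 7)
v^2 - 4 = (v - 2)*(v + 2)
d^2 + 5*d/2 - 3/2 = (d - 1/2)*(d + 3)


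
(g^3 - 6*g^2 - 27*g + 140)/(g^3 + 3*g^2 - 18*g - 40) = (g - 7)/(g + 2)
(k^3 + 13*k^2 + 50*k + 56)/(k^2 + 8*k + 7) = (k^2 + 6*k + 8)/(k + 1)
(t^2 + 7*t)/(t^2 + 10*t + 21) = t/(t + 3)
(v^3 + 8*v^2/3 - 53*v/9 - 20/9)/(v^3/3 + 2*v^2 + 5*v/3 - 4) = (9*v^2 - 12*v - 5)/(3*(v^2 + 2*v - 3))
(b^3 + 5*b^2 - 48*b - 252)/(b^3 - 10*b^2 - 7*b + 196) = (b^2 + 12*b + 36)/(b^2 - 3*b - 28)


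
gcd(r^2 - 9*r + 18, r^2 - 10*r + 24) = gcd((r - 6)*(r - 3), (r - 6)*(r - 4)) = r - 6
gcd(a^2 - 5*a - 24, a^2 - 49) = 1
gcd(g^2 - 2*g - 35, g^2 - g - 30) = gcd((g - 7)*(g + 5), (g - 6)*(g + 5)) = g + 5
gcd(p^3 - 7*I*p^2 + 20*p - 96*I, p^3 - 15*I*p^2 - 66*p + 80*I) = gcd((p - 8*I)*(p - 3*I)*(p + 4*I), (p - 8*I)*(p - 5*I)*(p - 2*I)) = p - 8*I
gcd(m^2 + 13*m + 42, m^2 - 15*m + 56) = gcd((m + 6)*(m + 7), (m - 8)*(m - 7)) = 1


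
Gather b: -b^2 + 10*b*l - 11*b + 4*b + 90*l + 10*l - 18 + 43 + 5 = -b^2 + b*(10*l - 7) + 100*l + 30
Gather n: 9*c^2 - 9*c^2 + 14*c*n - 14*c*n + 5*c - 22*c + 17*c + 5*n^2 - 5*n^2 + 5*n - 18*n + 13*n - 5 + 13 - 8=0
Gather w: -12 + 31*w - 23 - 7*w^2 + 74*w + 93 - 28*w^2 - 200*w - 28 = -35*w^2 - 95*w + 30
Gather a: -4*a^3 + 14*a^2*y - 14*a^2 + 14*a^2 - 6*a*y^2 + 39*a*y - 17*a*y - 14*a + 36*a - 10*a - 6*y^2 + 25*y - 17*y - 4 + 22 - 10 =-4*a^3 + 14*a^2*y + a*(-6*y^2 + 22*y + 12) - 6*y^2 + 8*y + 8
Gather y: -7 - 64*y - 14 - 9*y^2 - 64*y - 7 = -9*y^2 - 128*y - 28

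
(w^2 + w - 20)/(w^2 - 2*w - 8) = (w + 5)/(w + 2)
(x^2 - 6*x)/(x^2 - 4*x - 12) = x/(x + 2)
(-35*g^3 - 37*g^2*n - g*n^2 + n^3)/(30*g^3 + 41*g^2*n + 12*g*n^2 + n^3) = (-7*g + n)/(6*g + n)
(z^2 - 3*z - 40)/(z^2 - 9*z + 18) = (z^2 - 3*z - 40)/(z^2 - 9*z + 18)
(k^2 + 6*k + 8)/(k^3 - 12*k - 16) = (k + 4)/(k^2 - 2*k - 8)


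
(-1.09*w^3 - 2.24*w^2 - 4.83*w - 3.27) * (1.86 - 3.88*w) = 4.2292*w^4 + 6.6638*w^3 + 14.574*w^2 + 3.7038*w - 6.0822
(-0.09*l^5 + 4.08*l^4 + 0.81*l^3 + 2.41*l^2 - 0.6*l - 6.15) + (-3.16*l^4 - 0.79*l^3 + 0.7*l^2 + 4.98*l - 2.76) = -0.09*l^5 + 0.92*l^4 + 0.02*l^3 + 3.11*l^2 + 4.38*l - 8.91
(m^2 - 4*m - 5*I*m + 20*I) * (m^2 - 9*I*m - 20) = m^4 - 4*m^3 - 14*I*m^3 - 65*m^2 + 56*I*m^2 + 260*m + 100*I*m - 400*I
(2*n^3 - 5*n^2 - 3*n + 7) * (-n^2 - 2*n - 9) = -2*n^5 + n^4 - 5*n^3 + 44*n^2 + 13*n - 63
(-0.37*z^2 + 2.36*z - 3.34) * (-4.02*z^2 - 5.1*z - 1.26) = 1.4874*z^4 - 7.6002*z^3 + 1.857*z^2 + 14.0604*z + 4.2084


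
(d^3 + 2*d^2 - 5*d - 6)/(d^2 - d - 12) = (d^2 - d - 2)/(d - 4)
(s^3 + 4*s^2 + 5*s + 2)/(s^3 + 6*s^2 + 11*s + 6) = (s + 1)/(s + 3)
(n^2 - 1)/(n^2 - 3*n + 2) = (n + 1)/(n - 2)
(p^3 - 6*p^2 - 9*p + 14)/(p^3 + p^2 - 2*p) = (p - 7)/p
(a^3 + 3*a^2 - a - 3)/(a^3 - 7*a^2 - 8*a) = (a^2 + 2*a - 3)/(a*(a - 8))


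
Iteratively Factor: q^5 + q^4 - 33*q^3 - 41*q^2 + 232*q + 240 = (q + 4)*(q^4 - 3*q^3 - 21*q^2 + 43*q + 60) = (q + 1)*(q + 4)*(q^3 - 4*q^2 - 17*q + 60) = (q + 1)*(q + 4)^2*(q^2 - 8*q + 15) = (q - 3)*(q + 1)*(q + 4)^2*(q - 5)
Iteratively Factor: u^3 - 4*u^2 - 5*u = (u + 1)*(u^2 - 5*u) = (u - 5)*(u + 1)*(u)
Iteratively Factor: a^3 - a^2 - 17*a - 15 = (a + 1)*(a^2 - 2*a - 15) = (a - 5)*(a + 1)*(a + 3)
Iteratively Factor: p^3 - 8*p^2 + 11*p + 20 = (p - 4)*(p^2 - 4*p - 5) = (p - 5)*(p - 4)*(p + 1)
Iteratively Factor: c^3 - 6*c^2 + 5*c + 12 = (c - 3)*(c^2 - 3*c - 4) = (c - 4)*(c - 3)*(c + 1)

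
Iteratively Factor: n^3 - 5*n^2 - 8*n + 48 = (n - 4)*(n^2 - n - 12) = (n - 4)^2*(n + 3)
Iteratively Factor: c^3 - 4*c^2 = (c)*(c^2 - 4*c) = c*(c - 4)*(c)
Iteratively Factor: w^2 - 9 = (w + 3)*(w - 3)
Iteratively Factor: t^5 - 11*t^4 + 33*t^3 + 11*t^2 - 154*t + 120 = (t - 3)*(t^4 - 8*t^3 + 9*t^2 + 38*t - 40) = (t - 4)*(t - 3)*(t^3 - 4*t^2 - 7*t + 10) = (t - 4)*(t - 3)*(t + 2)*(t^2 - 6*t + 5) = (t - 4)*(t - 3)*(t - 1)*(t + 2)*(t - 5)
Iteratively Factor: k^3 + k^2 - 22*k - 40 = (k + 4)*(k^2 - 3*k - 10) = (k + 2)*(k + 4)*(k - 5)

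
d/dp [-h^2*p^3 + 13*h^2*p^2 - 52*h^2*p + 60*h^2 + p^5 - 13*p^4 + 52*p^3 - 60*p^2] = -3*h^2*p^2 + 26*h^2*p - 52*h^2 + 5*p^4 - 52*p^3 + 156*p^2 - 120*p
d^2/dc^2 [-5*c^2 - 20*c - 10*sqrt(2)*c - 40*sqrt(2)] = -10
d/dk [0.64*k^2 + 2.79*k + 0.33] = 1.28*k + 2.79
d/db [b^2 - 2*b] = 2*b - 2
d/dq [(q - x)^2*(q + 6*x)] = (q - x)*(3*q + 11*x)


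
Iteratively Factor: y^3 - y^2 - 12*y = (y)*(y^2 - y - 12) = y*(y - 4)*(y + 3)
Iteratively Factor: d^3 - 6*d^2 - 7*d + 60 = (d - 4)*(d^2 - 2*d - 15) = (d - 5)*(d - 4)*(d + 3)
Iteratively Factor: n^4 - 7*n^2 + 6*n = (n + 3)*(n^3 - 3*n^2 + 2*n) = n*(n + 3)*(n^2 - 3*n + 2) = n*(n - 1)*(n + 3)*(n - 2)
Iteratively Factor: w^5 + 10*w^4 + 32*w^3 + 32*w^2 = (w)*(w^4 + 10*w^3 + 32*w^2 + 32*w) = w^2*(w^3 + 10*w^2 + 32*w + 32) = w^2*(w + 2)*(w^2 + 8*w + 16) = w^2*(w + 2)*(w + 4)*(w + 4)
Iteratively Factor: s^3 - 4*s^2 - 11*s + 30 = (s - 2)*(s^2 - 2*s - 15) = (s - 2)*(s + 3)*(s - 5)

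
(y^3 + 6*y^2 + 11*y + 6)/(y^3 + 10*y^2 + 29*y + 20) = (y^2 + 5*y + 6)/(y^2 + 9*y + 20)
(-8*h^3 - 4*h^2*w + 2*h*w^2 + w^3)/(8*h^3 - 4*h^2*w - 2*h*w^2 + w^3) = (2*h + w)/(-2*h + w)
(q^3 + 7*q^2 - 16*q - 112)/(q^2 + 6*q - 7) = (q^2 - 16)/(q - 1)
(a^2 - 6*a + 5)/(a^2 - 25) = (a - 1)/(a + 5)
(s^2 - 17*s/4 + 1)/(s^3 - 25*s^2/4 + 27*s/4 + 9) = (4*s - 1)/(4*s^2 - 9*s - 9)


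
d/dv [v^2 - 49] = 2*v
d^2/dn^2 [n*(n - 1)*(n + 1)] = 6*n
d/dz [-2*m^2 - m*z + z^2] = -m + 2*z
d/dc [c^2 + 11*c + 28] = 2*c + 11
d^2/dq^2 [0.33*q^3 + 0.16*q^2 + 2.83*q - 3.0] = 1.98*q + 0.32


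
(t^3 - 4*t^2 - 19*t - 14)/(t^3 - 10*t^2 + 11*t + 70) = (t + 1)/(t - 5)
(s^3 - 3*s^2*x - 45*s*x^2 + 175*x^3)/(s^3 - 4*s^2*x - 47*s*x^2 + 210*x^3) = (-s + 5*x)/(-s + 6*x)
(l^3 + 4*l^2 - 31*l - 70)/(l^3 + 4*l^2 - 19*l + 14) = (l^2 - 3*l - 10)/(l^2 - 3*l + 2)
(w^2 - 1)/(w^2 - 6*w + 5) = (w + 1)/(w - 5)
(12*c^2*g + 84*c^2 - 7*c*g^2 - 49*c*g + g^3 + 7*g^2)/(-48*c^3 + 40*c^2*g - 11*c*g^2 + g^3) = (-g - 7)/(4*c - g)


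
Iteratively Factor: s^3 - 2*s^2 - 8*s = (s + 2)*(s^2 - 4*s) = s*(s + 2)*(s - 4)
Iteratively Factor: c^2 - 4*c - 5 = (c + 1)*(c - 5)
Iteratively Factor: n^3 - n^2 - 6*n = (n + 2)*(n^2 - 3*n) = n*(n + 2)*(n - 3)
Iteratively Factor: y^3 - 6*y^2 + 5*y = (y - 1)*(y^2 - 5*y) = y*(y - 1)*(y - 5)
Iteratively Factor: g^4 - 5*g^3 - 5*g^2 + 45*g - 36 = (g - 4)*(g^3 - g^2 - 9*g + 9) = (g - 4)*(g + 3)*(g^2 - 4*g + 3) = (g - 4)*(g - 3)*(g + 3)*(g - 1)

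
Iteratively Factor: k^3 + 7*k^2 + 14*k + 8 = (k + 1)*(k^2 + 6*k + 8) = (k + 1)*(k + 4)*(k + 2)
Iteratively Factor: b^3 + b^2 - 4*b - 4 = (b + 1)*(b^2 - 4) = (b - 2)*(b + 1)*(b + 2)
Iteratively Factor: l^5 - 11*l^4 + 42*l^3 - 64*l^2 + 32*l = (l - 1)*(l^4 - 10*l^3 + 32*l^2 - 32*l) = (l - 2)*(l - 1)*(l^3 - 8*l^2 + 16*l) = l*(l - 2)*(l - 1)*(l^2 - 8*l + 16) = l*(l - 4)*(l - 2)*(l - 1)*(l - 4)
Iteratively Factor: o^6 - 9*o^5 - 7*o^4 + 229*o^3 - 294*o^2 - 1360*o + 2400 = (o + 4)*(o^5 - 13*o^4 + 45*o^3 + 49*o^2 - 490*o + 600) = (o - 2)*(o + 4)*(o^4 - 11*o^3 + 23*o^2 + 95*o - 300) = (o - 2)*(o + 3)*(o + 4)*(o^3 - 14*o^2 + 65*o - 100) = (o - 4)*(o - 2)*(o + 3)*(o + 4)*(o^2 - 10*o + 25) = (o - 5)*(o - 4)*(o - 2)*(o + 3)*(o + 4)*(o - 5)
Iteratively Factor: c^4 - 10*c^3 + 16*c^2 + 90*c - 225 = (c - 5)*(c^3 - 5*c^2 - 9*c + 45) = (c - 5)*(c + 3)*(c^2 - 8*c + 15) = (c - 5)^2*(c + 3)*(c - 3)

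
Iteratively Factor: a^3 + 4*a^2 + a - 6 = (a + 3)*(a^2 + a - 2) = (a + 2)*(a + 3)*(a - 1)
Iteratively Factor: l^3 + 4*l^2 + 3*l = (l + 1)*(l^2 + 3*l) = (l + 1)*(l + 3)*(l)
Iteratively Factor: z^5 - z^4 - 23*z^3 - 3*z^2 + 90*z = (z - 2)*(z^4 + z^3 - 21*z^2 - 45*z) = (z - 2)*(z + 3)*(z^3 - 2*z^2 - 15*z) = (z - 5)*(z - 2)*(z + 3)*(z^2 + 3*z) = (z - 5)*(z - 2)*(z + 3)^2*(z)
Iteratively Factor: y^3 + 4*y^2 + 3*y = (y)*(y^2 + 4*y + 3) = y*(y + 3)*(y + 1)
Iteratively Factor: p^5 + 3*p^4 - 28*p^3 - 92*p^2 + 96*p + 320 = (p + 4)*(p^4 - p^3 - 24*p^2 + 4*p + 80) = (p + 4)^2*(p^3 - 5*p^2 - 4*p + 20) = (p - 5)*(p + 4)^2*(p^2 - 4) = (p - 5)*(p + 2)*(p + 4)^2*(p - 2)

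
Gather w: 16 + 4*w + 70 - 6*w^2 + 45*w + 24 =-6*w^2 + 49*w + 110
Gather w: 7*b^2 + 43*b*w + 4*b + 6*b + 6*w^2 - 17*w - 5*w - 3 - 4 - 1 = 7*b^2 + 10*b + 6*w^2 + w*(43*b - 22) - 8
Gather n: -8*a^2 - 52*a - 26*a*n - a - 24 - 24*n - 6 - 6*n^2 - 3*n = -8*a^2 - 53*a - 6*n^2 + n*(-26*a - 27) - 30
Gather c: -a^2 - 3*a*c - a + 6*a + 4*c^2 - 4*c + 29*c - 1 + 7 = -a^2 + 5*a + 4*c^2 + c*(25 - 3*a) + 6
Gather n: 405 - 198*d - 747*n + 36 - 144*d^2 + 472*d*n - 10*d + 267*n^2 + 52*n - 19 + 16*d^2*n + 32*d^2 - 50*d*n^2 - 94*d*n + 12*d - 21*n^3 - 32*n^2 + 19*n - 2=-112*d^2 - 196*d - 21*n^3 + n^2*(235 - 50*d) + n*(16*d^2 + 378*d - 676) + 420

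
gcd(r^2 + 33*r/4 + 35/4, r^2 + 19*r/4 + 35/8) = r + 5/4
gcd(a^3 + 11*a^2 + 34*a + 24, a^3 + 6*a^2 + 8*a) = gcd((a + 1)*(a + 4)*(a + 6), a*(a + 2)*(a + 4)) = a + 4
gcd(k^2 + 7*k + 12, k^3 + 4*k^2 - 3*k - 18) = k + 3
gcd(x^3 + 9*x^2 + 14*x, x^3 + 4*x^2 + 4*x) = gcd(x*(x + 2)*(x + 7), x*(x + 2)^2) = x^2 + 2*x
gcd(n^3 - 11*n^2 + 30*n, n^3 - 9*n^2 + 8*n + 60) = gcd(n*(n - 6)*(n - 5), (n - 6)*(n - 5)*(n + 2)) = n^2 - 11*n + 30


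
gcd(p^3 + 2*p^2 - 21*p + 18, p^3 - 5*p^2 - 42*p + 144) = p^2 + 3*p - 18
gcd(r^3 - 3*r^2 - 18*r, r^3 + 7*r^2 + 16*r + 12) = r + 3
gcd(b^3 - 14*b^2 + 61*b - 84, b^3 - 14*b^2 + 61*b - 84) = b^3 - 14*b^2 + 61*b - 84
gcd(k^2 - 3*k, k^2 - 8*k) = k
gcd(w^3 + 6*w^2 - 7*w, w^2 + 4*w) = w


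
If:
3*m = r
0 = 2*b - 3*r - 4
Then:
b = 3*r/2 + 2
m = r/3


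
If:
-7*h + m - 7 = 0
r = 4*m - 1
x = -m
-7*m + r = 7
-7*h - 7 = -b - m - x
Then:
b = -8/3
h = -29/21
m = -8/3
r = -35/3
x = 8/3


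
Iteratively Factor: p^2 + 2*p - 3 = (p - 1)*(p + 3)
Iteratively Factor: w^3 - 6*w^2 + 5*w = (w - 5)*(w^2 - w) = (w - 5)*(w - 1)*(w)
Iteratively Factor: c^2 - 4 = (c - 2)*(c + 2)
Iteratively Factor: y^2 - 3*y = (y - 3)*(y)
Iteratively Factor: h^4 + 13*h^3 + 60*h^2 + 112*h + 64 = (h + 4)*(h^3 + 9*h^2 + 24*h + 16) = (h + 4)^2*(h^2 + 5*h + 4) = (h + 4)^3*(h + 1)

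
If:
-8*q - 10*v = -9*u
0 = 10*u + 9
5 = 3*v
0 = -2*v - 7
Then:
No Solution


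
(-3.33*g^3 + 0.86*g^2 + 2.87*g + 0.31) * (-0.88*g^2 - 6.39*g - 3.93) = 2.9304*g^5 + 20.5219*g^4 + 5.0659*g^3 - 21.9919*g^2 - 13.26*g - 1.2183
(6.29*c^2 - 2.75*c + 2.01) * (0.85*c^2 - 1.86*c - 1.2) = 5.3465*c^4 - 14.0369*c^3 - 0.7245*c^2 - 0.4386*c - 2.412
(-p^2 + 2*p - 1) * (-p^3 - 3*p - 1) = p^5 - 2*p^4 + 4*p^3 - 5*p^2 + p + 1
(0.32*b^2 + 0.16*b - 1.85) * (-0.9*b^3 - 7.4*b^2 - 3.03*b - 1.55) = -0.288*b^5 - 2.512*b^4 - 0.4886*b^3 + 12.7092*b^2 + 5.3575*b + 2.8675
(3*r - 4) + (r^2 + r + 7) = r^2 + 4*r + 3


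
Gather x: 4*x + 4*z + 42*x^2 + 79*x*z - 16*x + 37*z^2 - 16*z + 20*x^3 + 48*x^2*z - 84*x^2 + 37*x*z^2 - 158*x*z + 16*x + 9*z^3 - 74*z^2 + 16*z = 20*x^3 + x^2*(48*z - 42) + x*(37*z^2 - 79*z + 4) + 9*z^3 - 37*z^2 + 4*z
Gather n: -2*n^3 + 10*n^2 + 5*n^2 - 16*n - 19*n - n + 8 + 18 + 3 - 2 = -2*n^3 + 15*n^2 - 36*n + 27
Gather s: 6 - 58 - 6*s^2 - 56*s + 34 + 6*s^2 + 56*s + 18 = 0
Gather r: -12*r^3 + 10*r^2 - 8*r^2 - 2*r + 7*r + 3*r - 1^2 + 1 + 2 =-12*r^3 + 2*r^2 + 8*r + 2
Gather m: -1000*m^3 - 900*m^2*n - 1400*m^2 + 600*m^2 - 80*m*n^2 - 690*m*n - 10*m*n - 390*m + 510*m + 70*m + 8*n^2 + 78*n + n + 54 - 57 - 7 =-1000*m^3 + m^2*(-900*n - 800) + m*(-80*n^2 - 700*n + 190) + 8*n^2 + 79*n - 10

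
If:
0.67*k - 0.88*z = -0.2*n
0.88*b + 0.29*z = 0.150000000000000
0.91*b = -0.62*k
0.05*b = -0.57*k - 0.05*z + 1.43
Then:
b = -1.50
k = 2.20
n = 14.90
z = 5.06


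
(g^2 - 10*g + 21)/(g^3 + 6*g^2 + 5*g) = (g^2 - 10*g + 21)/(g*(g^2 + 6*g + 5))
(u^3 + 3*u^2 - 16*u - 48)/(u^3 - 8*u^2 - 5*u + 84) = (u + 4)/(u - 7)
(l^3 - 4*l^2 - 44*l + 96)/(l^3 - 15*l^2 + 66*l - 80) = (l + 6)/(l - 5)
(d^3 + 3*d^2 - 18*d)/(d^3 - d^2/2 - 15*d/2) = 2*(d + 6)/(2*d + 5)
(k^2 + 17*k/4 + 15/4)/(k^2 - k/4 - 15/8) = 2*(k + 3)/(2*k - 3)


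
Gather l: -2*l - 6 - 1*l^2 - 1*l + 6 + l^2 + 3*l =0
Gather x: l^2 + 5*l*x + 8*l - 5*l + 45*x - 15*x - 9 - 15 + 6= l^2 + 3*l + x*(5*l + 30) - 18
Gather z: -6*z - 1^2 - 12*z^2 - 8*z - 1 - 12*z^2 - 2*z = -24*z^2 - 16*z - 2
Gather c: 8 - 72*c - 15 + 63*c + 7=-9*c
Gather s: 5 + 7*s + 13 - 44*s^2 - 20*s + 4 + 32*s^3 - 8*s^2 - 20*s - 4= 32*s^3 - 52*s^2 - 33*s + 18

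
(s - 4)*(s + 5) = s^2 + s - 20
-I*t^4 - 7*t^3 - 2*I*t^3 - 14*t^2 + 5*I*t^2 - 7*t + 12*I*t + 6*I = (t + 1)*(t - 6*I)*(t - I)*(-I*t - I)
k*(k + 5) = k^2 + 5*k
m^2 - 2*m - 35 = (m - 7)*(m + 5)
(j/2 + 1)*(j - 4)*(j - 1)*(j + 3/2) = j^4/2 - 3*j^3/4 - 21*j^2/4 - j/2 + 6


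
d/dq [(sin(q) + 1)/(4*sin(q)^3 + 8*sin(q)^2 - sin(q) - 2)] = (-22*sin(q) + 2*sin(3*q) + 10*cos(2*q) - 11)*cos(q)/(4*sin(q)^3 + 8*sin(q)^2 - sin(q) - 2)^2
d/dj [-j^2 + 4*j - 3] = 4 - 2*j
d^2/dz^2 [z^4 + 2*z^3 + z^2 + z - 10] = 12*z^2 + 12*z + 2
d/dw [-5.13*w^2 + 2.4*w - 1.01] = 2.4 - 10.26*w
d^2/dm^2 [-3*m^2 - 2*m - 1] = -6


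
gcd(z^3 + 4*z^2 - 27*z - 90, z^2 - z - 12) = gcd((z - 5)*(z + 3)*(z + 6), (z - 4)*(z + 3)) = z + 3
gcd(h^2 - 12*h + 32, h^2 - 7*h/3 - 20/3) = h - 4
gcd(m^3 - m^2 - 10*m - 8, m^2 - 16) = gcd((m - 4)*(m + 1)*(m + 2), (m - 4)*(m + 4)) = m - 4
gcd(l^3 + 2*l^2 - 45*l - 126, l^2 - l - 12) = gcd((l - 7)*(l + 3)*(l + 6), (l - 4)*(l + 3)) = l + 3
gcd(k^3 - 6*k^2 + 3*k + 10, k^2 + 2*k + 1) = k + 1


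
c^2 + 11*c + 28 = (c + 4)*(c + 7)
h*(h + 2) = h^2 + 2*h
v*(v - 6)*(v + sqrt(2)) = v^3 - 6*v^2 + sqrt(2)*v^2 - 6*sqrt(2)*v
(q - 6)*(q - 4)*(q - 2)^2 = q^4 - 14*q^3 + 68*q^2 - 136*q + 96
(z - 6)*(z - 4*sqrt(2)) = z^2 - 6*z - 4*sqrt(2)*z + 24*sqrt(2)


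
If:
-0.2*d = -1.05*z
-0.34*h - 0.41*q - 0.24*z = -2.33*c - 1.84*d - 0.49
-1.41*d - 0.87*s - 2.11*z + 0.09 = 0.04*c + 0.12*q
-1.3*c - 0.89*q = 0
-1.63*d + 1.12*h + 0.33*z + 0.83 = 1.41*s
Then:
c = -4.05352084943365*z - 0.243748080168211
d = 5.25*z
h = -7.2125340324478*z - 0.658552943074939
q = 5.92087315085815*z + 0.356036521594017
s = 0.0655465984085592 - 11.5642114300295*z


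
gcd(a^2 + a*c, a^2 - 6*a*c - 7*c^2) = a + c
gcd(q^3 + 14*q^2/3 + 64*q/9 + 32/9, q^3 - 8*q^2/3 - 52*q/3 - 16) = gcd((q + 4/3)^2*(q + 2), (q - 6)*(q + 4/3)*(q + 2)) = q^2 + 10*q/3 + 8/3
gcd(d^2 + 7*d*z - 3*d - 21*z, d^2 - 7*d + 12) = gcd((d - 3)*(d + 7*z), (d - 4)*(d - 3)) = d - 3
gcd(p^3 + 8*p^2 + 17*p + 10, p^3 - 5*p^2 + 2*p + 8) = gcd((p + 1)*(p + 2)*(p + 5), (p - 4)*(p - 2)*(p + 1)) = p + 1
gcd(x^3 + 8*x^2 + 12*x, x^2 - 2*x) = x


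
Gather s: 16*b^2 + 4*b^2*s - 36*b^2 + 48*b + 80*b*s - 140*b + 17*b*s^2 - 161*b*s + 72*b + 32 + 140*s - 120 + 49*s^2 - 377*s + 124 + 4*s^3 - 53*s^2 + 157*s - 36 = -20*b^2 - 20*b + 4*s^3 + s^2*(17*b - 4) + s*(4*b^2 - 81*b - 80)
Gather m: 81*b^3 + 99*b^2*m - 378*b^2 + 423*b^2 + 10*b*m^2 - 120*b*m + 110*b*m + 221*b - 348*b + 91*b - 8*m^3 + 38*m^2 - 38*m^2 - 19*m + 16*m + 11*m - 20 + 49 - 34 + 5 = 81*b^3 + 45*b^2 + 10*b*m^2 - 36*b - 8*m^3 + m*(99*b^2 - 10*b + 8)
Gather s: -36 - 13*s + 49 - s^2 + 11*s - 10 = -s^2 - 2*s + 3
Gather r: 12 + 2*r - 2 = 2*r + 10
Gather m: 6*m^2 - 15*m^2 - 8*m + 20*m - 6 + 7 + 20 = -9*m^2 + 12*m + 21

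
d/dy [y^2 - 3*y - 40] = 2*y - 3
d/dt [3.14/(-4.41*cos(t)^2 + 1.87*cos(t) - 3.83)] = (5.8718 - 27.6948*cos(t))*sin(t)/(4.41*cos(t)^2 - 1.87*cos(t) + 3.83)^2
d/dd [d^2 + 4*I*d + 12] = 2*d + 4*I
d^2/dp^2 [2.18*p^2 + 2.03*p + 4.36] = 4.36000000000000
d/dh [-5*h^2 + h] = 1 - 10*h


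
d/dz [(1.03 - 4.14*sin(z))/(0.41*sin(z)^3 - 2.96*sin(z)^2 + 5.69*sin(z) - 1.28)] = (3.3948*sin(z)^3 - 13.5213*sin(z)^2 + 6.0976*sin(z) - 0.561500000000001)*cos(z)/(0.1681*sin(z)^6 - 2.4272*sin(z)^5 + 13.4274*sin(z)^4 - 34.7344*sin(z)^3 + 39.9537*sin(z)^2 - 14.5664*sin(z) + 1.6384)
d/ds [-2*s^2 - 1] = -4*s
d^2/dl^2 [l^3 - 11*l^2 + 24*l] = 6*l - 22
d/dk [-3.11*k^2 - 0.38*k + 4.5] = -6.22*k - 0.38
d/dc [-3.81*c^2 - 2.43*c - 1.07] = -7.62*c - 2.43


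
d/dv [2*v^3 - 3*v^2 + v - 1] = 6*v^2 - 6*v + 1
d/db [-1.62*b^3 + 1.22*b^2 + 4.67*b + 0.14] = -4.86*b^2 + 2.44*b + 4.67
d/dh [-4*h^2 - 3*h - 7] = -8*h - 3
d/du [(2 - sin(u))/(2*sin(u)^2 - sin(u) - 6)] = 2*cos(u)/(2*sin(u) + 3)^2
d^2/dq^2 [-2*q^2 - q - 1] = -4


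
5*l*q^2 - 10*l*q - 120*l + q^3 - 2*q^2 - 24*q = (5*l + q)*(q - 6)*(q + 4)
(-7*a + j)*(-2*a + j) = 14*a^2 - 9*a*j + j^2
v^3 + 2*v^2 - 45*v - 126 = (v - 7)*(v + 3)*(v + 6)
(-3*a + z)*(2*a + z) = -6*a^2 - a*z + z^2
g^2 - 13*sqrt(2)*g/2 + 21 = (g - 7*sqrt(2)/2)*(g - 3*sqrt(2))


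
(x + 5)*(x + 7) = x^2 + 12*x + 35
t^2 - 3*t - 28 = (t - 7)*(t + 4)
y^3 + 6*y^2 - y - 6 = (y - 1)*(y + 1)*(y + 6)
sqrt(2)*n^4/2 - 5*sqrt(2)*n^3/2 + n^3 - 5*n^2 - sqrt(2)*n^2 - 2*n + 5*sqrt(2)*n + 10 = (n - 5)*(n - sqrt(2))*(n + sqrt(2))*(sqrt(2)*n/2 + 1)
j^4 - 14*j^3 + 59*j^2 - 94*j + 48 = (j - 8)*(j - 3)*(j - 2)*(j - 1)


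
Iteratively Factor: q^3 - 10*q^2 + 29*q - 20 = (q - 1)*(q^2 - 9*q + 20) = (q - 5)*(q - 1)*(q - 4)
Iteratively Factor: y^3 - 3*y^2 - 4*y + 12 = (y - 3)*(y^2 - 4) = (y - 3)*(y - 2)*(y + 2)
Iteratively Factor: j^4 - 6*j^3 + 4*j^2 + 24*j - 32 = (j + 2)*(j^3 - 8*j^2 + 20*j - 16) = (j - 2)*(j + 2)*(j^2 - 6*j + 8) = (j - 2)^2*(j + 2)*(j - 4)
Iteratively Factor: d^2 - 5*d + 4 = (d - 4)*(d - 1)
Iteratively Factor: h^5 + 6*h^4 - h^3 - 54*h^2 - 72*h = (h - 3)*(h^4 + 9*h^3 + 26*h^2 + 24*h) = (h - 3)*(h + 2)*(h^3 + 7*h^2 + 12*h) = (h - 3)*(h + 2)*(h + 4)*(h^2 + 3*h) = h*(h - 3)*(h + 2)*(h + 4)*(h + 3)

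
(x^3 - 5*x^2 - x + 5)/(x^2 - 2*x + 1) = (x^2 - 4*x - 5)/(x - 1)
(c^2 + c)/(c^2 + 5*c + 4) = c/(c + 4)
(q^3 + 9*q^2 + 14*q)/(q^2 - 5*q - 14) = q*(q + 7)/(q - 7)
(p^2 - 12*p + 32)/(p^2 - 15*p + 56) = (p - 4)/(p - 7)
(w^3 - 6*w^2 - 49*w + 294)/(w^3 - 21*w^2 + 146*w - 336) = (w + 7)/(w - 8)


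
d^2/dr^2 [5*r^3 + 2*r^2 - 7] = 30*r + 4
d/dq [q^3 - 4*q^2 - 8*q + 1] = 3*q^2 - 8*q - 8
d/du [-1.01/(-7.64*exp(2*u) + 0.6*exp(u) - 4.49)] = (0.606 - 15.4328*exp(u))*exp(u)/(7.64*exp(2*u) - 0.6*exp(u) + 4.49)^2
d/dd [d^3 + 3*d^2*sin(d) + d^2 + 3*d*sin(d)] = 3*d^2*cos(d) + 3*d^2 + 6*d*sin(d) + 3*d*cos(d) + 2*d + 3*sin(d)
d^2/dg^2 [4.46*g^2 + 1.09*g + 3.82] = 8.92000000000000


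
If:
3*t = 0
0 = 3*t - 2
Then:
No Solution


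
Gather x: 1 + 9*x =9*x + 1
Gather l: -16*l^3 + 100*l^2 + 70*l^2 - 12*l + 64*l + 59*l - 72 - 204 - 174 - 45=-16*l^3 + 170*l^2 + 111*l - 495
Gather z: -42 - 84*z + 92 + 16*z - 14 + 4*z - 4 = 32 - 64*z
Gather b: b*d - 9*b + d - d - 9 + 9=b*(d - 9)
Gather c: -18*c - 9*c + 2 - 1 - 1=-27*c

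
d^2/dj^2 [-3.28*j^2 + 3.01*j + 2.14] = -6.56000000000000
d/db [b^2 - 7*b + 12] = 2*b - 7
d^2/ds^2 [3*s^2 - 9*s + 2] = 6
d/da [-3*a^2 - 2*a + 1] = -6*a - 2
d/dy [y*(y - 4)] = 2*y - 4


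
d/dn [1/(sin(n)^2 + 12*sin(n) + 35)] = -2*(sin(n) + 6)*cos(n)/(sin(n)^2 + 12*sin(n) + 35)^2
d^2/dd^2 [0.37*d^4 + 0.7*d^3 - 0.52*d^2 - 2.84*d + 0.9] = 4.44*d^2 + 4.2*d - 1.04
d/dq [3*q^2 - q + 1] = 6*q - 1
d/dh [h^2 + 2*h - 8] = 2*h + 2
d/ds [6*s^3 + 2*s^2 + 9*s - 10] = 18*s^2 + 4*s + 9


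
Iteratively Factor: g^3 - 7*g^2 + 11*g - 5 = (g - 5)*(g^2 - 2*g + 1) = (g - 5)*(g - 1)*(g - 1)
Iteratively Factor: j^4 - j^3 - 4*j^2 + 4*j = (j)*(j^3 - j^2 - 4*j + 4) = j*(j + 2)*(j^2 - 3*j + 2) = j*(j - 2)*(j + 2)*(j - 1)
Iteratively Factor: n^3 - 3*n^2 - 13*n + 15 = (n + 3)*(n^2 - 6*n + 5) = (n - 5)*(n + 3)*(n - 1)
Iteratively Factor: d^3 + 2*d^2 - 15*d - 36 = (d + 3)*(d^2 - d - 12) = (d - 4)*(d + 3)*(d + 3)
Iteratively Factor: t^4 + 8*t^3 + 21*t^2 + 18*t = (t)*(t^3 + 8*t^2 + 21*t + 18) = t*(t + 3)*(t^2 + 5*t + 6) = t*(t + 2)*(t + 3)*(t + 3)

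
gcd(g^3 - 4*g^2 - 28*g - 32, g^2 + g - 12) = 1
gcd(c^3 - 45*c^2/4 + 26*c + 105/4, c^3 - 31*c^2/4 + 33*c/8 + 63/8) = c^2 - 25*c/4 - 21/4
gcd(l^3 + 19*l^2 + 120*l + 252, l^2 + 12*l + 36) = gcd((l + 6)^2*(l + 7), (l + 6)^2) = l^2 + 12*l + 36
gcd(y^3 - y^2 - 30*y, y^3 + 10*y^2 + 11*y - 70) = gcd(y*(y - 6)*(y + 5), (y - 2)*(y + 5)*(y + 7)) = y + 5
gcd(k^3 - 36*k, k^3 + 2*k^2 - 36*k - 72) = k^2 - 36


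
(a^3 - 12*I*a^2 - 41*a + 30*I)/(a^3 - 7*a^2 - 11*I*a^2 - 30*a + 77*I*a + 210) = (a - I)/(a - 7)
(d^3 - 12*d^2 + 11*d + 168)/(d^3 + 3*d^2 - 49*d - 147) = (d - 8)/(d + 7)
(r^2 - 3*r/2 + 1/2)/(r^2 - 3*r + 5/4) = 2*(r - 1)/(2*r - 5)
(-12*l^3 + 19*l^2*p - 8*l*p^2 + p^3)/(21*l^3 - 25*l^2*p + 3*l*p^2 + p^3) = (-4*l + p)/(7*l + p)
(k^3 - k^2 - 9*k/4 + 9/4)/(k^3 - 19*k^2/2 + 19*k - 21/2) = (k + 3/2)/(k - 7)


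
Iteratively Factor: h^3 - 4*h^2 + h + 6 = (h - 2)*(h^2 - 2*h - 3) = (h - 2)*(h + 1)*(h - 3)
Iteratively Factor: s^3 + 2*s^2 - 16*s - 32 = (s + 4)*(s^2 - 2*s - 8) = (s - 4)*(s + 4)*(s + 2)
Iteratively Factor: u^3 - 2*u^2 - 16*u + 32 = (u + 4)*(u^2 - 6*u + 8) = (u - 2)*(u + 4)*(u - 4)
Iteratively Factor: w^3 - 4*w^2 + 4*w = (w - 2)*(w^2 - 2*w) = (w - 2)^2*(w)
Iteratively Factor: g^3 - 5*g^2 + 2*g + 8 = (g + 1)*(g^2 - 6*g + 8) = (g - 2)*(g + 1)*(g - 4)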